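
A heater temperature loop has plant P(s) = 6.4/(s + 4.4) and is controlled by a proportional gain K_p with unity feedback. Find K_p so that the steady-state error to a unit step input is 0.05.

The loop is type 0, so e_ss(step) = 1/(1 + K_pos) with K_pos = K_p·P(0).
P(0) = 1.455. Require 1/(1 + K_p·1.455) = 0.05, so 1 + 1.455·K_p = 20.
K_p = (20 − 1)/1.455 = 13.1.

K_p = 13.1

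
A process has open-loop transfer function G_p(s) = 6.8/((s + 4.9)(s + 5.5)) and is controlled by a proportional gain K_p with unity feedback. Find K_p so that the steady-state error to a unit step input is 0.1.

Steady-state error for a unit step on this type-0 loop is 1/(1 + K_p·G_p(0)).
G_p(0) = 0.2523. Require 1/(1 + K_p·0.2523) = 0.1, so 1 + 0.2523·K_p = 10.
K_p = (10 − 1)/0.2523 = 35.7.

K_p = 35.7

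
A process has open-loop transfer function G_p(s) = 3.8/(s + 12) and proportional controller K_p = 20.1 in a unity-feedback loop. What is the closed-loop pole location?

s = -88.38

Closed-loop transfer function: T(s) = K_p·G_p(s)/(1 + K_p·G_p(s)) = 76.38/(s + 12 + 76.38) = 76.38/(s + 88.38).
The closed-loop pole is at s = −88.38.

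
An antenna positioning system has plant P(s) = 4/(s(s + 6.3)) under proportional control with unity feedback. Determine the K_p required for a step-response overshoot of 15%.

From %OS = 100·exp(−πζ/√(1−ζ²)) = 15%, ζ = −ln(0.15)/√(π²+ln²(0.15)) = 0.5169.
Characteristic equation s² + 6.3s + 4K_p = 0 gives ζ = 6.3/(2√(4K_p)).
Setting ζ = 0.5169: √(4K_p) = 6.3/(2·0.5169) = 6.094, so K_p = 37.13/4 = 9.28.

K_p = 9.28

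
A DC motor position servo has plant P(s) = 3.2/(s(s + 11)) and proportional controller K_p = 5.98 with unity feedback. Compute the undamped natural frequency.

ω_n = 4.37 rad/s

With unity feedback the closed-loop characteristic equation is s² + 11s + 5.98·3.2 = s² + 11s + 19.14 = 0.
So ω_n² = 19.14 ⇒ ω_n = 4.374 rad/s, and ζ = 11/(2ω_n) = 1.26.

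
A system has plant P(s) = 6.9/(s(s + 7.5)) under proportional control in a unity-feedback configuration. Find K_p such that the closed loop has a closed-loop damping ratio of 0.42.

Closed-loop characteristic equation: s² + 7.5s + K_p·6.9 = 0.
So ω_n = √(6.9K_p) and 2ζω_n = 7.5, giving ζ = 7.5/(2√(6.9K_p)).
Setting ζ = 0.42: √(6.9K_p) = 7.5/(2·0.42) = 8.929, so K_p = 79.72/6.9 = 11.6.

K_p = 11.6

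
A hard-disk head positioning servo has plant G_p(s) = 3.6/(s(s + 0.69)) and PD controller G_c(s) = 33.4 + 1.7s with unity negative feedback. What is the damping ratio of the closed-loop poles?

ζ = 0.311

Forward path: (33.4 + 1.7s)·3.6/(s(s+0.69)). The closed-loop characteristic equation is s² + (0.69 + 3.6·1.7)s + 3.6·33.4 = 0.
That is s² + 6.81s + 120.2 = 0, so ω_n = 10.97 rad/s and ζ = 6.81/(2·10.97) = 0.3105.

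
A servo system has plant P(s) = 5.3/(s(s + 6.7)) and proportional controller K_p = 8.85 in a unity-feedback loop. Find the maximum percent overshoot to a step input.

17.2%

From 1 + K_pP(s) = 0: s² + 6.7s + 46.9 = 0 ⇒ ω_n = 6.849, ζ = 0.4891.
%OS = 100·exp(−πζ/√(1−ζ²)) = 100·exp(−π·0.4891/√0.7607) = 17.2%.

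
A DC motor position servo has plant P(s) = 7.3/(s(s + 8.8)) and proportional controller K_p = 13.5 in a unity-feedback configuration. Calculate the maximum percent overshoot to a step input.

21.2%

From 1 + K_pP(s) = 0: s² + 8.8s + 98.55 = 0 ⇒ ω_n = 9.927, ζ = 0.4432.
%OS = 100·exp(−πζ/√(1−ζ²)) = 100·exp(−π·0.4432/√0.8036) = 21.2%.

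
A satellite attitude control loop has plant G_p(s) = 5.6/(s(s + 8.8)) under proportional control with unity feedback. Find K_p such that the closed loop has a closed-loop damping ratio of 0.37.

K_p = 25.3

Closed-loop characteristic equation: s² + 8.8s + K_p·5.6 = 0.
So ω_n = √(5.6K_p) and 2ζω_n = 8.8, giving ζ = 8.8/(2√(5.6K_p)).
Setting ζ = 0.37: √(5.6K_p) = 8.8/(2·0.37) = 11.89, so K_p = 141.4/5.6 = 25.3.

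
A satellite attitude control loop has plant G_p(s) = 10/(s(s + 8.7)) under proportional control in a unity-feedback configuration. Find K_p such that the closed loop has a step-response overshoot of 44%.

From %OS = 100·exp(−πζ/√(1−ζ²)) = 44%, ζ = −ln(0.44)/√(π²+ln²(0.44)) = 0.2528.
Characteristic equation s² + 8.7s + 10K_p = 0 gives ζ = 8.7/(2√(10K_p)).
Setting ζ = 0.2528: √(10K_p) = 8.7/(2·0.2528) = 17.2, so K_p = 296/10 = 29.6.

K_p = 29.6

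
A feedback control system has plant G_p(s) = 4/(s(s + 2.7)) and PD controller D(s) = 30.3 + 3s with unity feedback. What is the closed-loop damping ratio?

ζ = 0.668

Forward path: (30.3 + 3s)·4/(s(s+2.7)). The closed-loop characteristic equation is s² + (2.7 + 4·3)s + 4·30.3 = 0.
That is s² + 14.7s + 121.2 = 0, so ω_n = 11.01 rad/s and ζ = 14.7/(2·11.01) = 0.6676.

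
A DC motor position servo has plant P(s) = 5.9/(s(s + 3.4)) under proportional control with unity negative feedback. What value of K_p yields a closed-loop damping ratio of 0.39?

Closed-loop characteristic equation: s² + 3.4s + K_p·5.9 = 0.
So ω_n = √(5.9K_p) and 2ζω_n = 3.4, giving ζ = 3.4/(2√(5.9K_p)).
Setting ζ = 0.39: √(5.9K_p) = 3.4/(2·0.39) = 4.359, so K_p = 19/5.9 = 3.22.

K_p = 3.22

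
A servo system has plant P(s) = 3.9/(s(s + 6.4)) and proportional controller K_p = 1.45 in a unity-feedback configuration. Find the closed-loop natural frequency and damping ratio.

With unity feedback the closed-loop characteristic equation is s² + 6.4s + 1.45·3.9 = s² + 6.4s + 5.655 = 0.
So ω_n² = 5.655 ⇒ ω_n = 2.378 rad/s, and ζ = 6.4/(2ω_n) = 1.35.

ω_n = 2.38 rad/s, ζ = 1.35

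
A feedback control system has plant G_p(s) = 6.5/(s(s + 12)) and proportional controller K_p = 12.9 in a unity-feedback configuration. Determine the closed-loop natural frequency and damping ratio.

With unity feedback the closed-loop characteristic equation is s² + 12s + 12.9·6.5 = s² + 12s + 83.85 = 0.
So ω_n² = 83.85 ⇒ ω_n = 9.157 rad/s, and ζ = 12/(2ω_n) = 0.655.

ω_n = 9.16 rad/s, ζ = 0.655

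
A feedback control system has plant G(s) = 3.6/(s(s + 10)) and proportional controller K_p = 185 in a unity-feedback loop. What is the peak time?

The closed-loop denominator s² + 10s + 666 gives ω_n = √666 = 25.81 and ζ = 10/(2ω_n) = 0.1937.
Damped frequency ω_d = ω_n√(1−ζ²) = 25.32 rad/s, so peak time T_p = π/ω_d = 0.124 s.

T_p = 0.124 s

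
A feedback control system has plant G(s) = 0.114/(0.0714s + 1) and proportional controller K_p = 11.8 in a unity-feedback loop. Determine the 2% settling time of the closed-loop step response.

T_s ≈ 0.122 s

Closed loop: T(s) = K_p·G/(1+K_p·G) = 1.345/(0.0714s + 1 + 1.345), with pole at s = −(1 + 1.345)/0.0714 = −32.85.
τ = 1/32.85 = 0.03045 s, so 2% settling time ≈ 4τ = 0.122 s.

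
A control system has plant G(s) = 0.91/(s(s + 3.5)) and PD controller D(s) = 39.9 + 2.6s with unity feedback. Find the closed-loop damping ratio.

Forward path: (39.9 + 2.6s)·0.91/(s(s+3.5)). The closed-loop characteristic equation is s² + (3.5 + 0.91·2.6)s + 0.91·39.9 = 0.
That is s² + 5.866s + 36.31 = 0, so ω_n = 6.026 rad/s and ζ = 5.866/(2·6.026) = 0.4867.

ζ = 0.487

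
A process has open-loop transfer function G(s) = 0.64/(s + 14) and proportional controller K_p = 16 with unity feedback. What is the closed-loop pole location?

Closed-loop transfer function: T(s) = K_p·G(s)/(1 + K_p·G(s)) = 10.24/(s + 14 + 10.24) = 10.24/(s + 24.24).
The closed-loop pole is at s = −24.24.

s = -24.24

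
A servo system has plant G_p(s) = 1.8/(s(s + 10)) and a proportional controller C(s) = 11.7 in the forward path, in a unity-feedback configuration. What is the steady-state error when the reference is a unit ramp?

The loop has one pole at the origin (type 1). Velocity error constant K_v = lim_{s→0} s·C(s)G_p(s) = 11.7·1.8/10 = 2.106.
Steady-state error to a unit ramp: e_ss = 1/K_v = 0.475.

0.475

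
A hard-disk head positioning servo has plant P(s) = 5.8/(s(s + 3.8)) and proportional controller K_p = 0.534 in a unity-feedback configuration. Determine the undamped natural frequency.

The closed-loop denominator is s(s+3.8) + 0.534·5.8 = s² + 3.8s + 3.097.
So ω_n² = 3.097 ⇒ ω_n = 1.76 rad/s, and ζ = 3.8/(2ω_n) = 1.08.

ω_n = 1.76 rad/s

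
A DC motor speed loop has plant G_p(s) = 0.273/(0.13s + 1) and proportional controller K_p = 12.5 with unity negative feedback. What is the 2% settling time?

Closed loop: T(s) = K_p·G_p/(1+K_p·G_p) = 3.413/(0.13s + 1 + 3.413), with pole at s = −(1 + 3.413)/0.13 = −33.94.
τ = 1/33.94 = 0.02946 s, so 2% settling time ≈ 4τ = 0.118 s.

T_s ≈ 0.118 s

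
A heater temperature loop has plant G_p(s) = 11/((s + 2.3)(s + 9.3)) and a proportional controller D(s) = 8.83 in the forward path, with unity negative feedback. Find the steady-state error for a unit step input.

0.18

The loop is type 0. Static position error constant K_pos = D(0)·G_p(0) = 8.83·0.5143 = 4.541.
Steady-state error to a unit step: e_ss = 1/(1+K_pos) = 1/5.541 = 0.18.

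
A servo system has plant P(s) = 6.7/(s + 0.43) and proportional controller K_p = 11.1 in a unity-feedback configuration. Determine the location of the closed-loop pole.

s = -74.8

Closed-loop transfer function: T(s) = K_p·P(s)/(1 + K_p·P(s)) = 74.37/(s + 0.43 + 74.37) = 74.37/(s + 74.8).
The closed-loop pole is at s = −74.8.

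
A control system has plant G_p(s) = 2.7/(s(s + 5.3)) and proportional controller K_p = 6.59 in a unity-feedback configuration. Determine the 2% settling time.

T_s ≈ 1.51 s

Closed-loop characteristic equation: s² + 5.3s + 17.79 = 0, so ω_n = 4.218 rad/s and ζ = 5.3/(2·4.218) = 0.6282.
2% settling time T_s ≈ 4/(ζω_n) = 4/2.65 = 1.51 s.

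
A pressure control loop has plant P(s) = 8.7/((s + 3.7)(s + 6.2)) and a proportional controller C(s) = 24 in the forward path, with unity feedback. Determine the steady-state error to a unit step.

The loop is type 0. Static position error constant K_pos = C(0)·P(0) = 24·0.3793 = 9.102.
Steady-state error to a unit step: e_ss = 1/(1+K_pos) = 1/10.1 = 0.099.

0.099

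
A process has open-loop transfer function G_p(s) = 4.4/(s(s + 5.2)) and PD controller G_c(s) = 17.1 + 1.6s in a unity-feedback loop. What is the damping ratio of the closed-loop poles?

ζ = 0.706

Forward path: (17.1 + 1.6s)·4.4/(s(s+5.2)). The closed-loop characteristic equation is s² + (5.2 + 4.4·1.6)s + 4.4·17.1 = 0.
That is s² + 12.24s + 75.24 = 0, so ω_n = 8.674 rad/s and ζ = 12.24/(2·8.674) = 0.7055.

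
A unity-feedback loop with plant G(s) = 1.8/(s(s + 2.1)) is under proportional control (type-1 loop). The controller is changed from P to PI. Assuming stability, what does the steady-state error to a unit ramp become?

0

The integrator raises the loop to type 2, so K_v → ∞ and e_ss to a ramp is zero.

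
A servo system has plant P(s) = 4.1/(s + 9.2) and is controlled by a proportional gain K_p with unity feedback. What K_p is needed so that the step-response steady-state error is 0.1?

Steady-state error for a unit step on this type-0 loop is 1/(1 + K_p·P(0)).
P(0) = 0.4457. Require 1/(1 + K_p·0.4457) = 0.1, so 1 + 0.4457·K_p = 10.
K_p = (10 − 1)/0.4457 = 20.2.

K_p = 20.2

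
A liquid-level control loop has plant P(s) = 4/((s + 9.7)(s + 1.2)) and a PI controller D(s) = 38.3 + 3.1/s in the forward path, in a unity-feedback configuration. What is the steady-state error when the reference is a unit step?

The open loop D(s)P(s) has a pole at the origin (type 1), so the static position error constant is infinite and e_ss = 1/(1+∞) = 0.

0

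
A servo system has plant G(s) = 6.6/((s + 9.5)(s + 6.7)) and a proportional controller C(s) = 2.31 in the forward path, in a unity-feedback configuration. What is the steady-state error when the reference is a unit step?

0.807

The loop is type 0. Static position error constant K_pos = C(0)·G(0) = 2.31·0.1037 = 0.2395.
Steady-state error to a unit step: e_ss = 1/(1+K_pos) = 1/1.24 = 0.807.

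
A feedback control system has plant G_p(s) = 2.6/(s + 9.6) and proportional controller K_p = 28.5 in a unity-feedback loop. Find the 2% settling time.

T_s ≈ 0.0478 s

Closed-loop transfer function: T(s) = K_p·G_p(s)/(1 + K_p·G_p(s)) = 74.1/(s + 9.6 + 74.1) = 74.1/(s + 83.7).
Time constant τ = 1/83.7 = 0.01195 s, so the 2% settling time is about 4τ = 0.0478 s.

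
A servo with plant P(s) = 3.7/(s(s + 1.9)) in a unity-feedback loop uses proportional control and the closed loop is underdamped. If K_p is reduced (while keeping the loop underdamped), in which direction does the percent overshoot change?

decrease

ζ = 1.9/(2√(3.7K_p)) rises as K_p falls; higher damping means less overshoot.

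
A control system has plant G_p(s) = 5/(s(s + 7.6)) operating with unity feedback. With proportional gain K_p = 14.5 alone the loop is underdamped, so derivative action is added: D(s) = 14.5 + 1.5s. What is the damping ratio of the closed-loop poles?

Forward path: (14.5 + 1.5s)·5/(s(s+7.6)). The closed-loop characteristic equation is s² + (7.6 + 5·1.5)s + 5·14.5 = 0.
That is s² + 15.1s + 72.5 = 0, so ω_n = 8.515 rad/s and ζ = 15.1/(2·8.515) = 0.8867.

ζ = 0.887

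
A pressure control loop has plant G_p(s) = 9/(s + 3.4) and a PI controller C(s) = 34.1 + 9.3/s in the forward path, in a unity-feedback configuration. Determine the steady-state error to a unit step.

0

The open loop C(s)G_p(s) has a pole at the origin (type 1), so the static position error constant is infinite and e_ss = 1/(1+∞) = 0.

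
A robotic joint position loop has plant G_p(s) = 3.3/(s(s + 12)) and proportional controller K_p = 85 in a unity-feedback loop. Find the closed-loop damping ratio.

ζ = 0.358

With unity feedback the closed-loop characteristic equation is s² + 12s + 85·3.3 = s² + 12s + 280.5 = 0.
Matching s² + 2ζω_n s + ω_n²: ω_n = √280.5 = 16.75 rad/s and 2ζω_n = 12, so ζ = 12/(2·16.75) = 0.358.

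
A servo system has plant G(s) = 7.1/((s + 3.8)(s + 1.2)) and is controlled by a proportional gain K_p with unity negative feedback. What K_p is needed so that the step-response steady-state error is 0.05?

Steady-state error for a unit step on this type-0 loop is 1/(1 + K_p·G(0)).
G(0) = 1.557. Require 1/(1 + K_p·1.557) = 0.05, so 1 + 1.557·K_p = 20.
K_p = (20 − 1)/1.557 = 12.2.

K_p = 12.2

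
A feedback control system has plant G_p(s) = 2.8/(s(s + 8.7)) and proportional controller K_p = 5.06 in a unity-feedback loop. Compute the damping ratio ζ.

ζ = 1.16

With unity feedback the closed-loop characteristic equation is s² + 8.7s + 5.06·2.8 = s² + 8.7s + 14.17 = 0.
So ω_n² = 14.17 ⇒ ω_n = 3.764 rad/s, and ζ = 8.7/(2ω_n) = 1.16.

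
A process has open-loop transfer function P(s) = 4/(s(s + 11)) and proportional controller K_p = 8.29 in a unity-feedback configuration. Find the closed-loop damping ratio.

ζ = 0.955

1 + K_p·P(s) = 0 gives s² + 11s + 33.16 = 0.
Matching s² + 2ζω_n s + ω_n²: ω_n = √33.16 = 5.758 rad/s and 2ζω_n = 11, so ζ = 11/(2·5.758) = 0.955.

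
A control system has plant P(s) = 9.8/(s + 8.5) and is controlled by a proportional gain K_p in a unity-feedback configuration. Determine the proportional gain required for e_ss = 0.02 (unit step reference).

For a type-0 loop with proportional control, e_ss = 1/(1 + K_p·P(0)).
P(0) = 1.153. Require 1/(1 + K_p·1.153) = 0.02, so 1 + 1.153·K_p = 50.
K_p = (50 − 1)/1.153 = 42.5.

K_p = 42.5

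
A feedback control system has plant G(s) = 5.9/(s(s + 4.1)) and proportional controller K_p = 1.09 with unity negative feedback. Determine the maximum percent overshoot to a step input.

1.34%

Closed-loop characteristic equation: s² + 4.1s + 6.431 = 0, so ω_n = 2.536 rad/s and ζ = 4.1/(2·2.536) = 0.8084.
%OS = 100·exp(−πζ/√(1−ζ²)) = 100·exp(−π·0.8084/√0.3465) = 1.34%.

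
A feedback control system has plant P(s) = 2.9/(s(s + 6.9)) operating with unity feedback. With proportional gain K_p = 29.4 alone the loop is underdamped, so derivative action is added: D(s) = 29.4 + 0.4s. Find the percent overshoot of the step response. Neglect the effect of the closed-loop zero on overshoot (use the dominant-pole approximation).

Forward path: (29.4 + 0.4s)·2.9/(s(s+6.9)). The closed-loop characteristic equation is s² + (6.9 + 2.9·0.4)s + 2.9·29.4 = 0.
That is s² + 8.06s + 85.26 = 0, so ω_n = 9.234 rad/s and ζ = 8.06/(2·9.234) = 0.4364.
%OS = 100·exp(−πζ/√(1−ζ²)) = 21.8%.

21.8%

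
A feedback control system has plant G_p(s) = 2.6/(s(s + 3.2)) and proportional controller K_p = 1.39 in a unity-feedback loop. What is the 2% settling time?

T_s ≈ 2.5 s

Closed-loop characteristic equation: s² + 3.2s + 3.614 = 0, so ω_n = 1.901 rad/s and ζ = 3.2/(2·1.901) = 0.8416.
2% settling time T_s ≈ 4/(ζω_n) = 4/1.6 = 2.5 s.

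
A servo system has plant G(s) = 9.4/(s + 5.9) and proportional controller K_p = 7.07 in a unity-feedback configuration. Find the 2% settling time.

T_s ≈ 0.0553 s

Closed-loop transfer function: T(s) = K_p·G(s)/(1 + K_p·G(s)) = 66.46/(s + 5.9 + 66.46) = 66.46/(s + 72.36).
Time constant τ = 1/72.36 = 0.01382 s, so the 2% settling time is about 4τ = 0.0553 s.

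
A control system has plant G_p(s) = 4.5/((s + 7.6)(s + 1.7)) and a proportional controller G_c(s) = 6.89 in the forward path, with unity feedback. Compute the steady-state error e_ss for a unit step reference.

0.294

The loop is type 0. Static position error constant K_pos = G_c(0)·G_p(0) = 6.89·0.3483 = 2.4.
Steady-state error to a unit step: e_ss = 1/(1+K_pos) = 1/3.4 = 0.294.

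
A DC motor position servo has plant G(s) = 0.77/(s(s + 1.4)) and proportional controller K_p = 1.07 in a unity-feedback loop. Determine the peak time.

T_p = 5.44 s

Closed-loop characteristic equation: s² + 1.4s + 0.8239 = 0, so ω_n = 0.9077 rad/s and ζ = 1.4/(2·0.9077) = 0.7712.
Damped frequency ω_d = ω_n√(1−ζ²) = 0.5778 rad/s, so peak time T_p = π/ω_d = 5.44 s.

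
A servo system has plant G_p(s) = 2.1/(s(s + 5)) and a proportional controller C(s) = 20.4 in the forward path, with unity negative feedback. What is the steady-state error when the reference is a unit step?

0

The open loop C(s)G_p(s) has a pole at the origin (type 1), so the static position error constant is infinite and e_ss = 1/(1+∞) = 0.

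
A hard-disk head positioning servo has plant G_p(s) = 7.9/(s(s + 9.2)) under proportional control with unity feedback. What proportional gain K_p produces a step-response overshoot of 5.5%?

From %OS = 100·exp(−πζ/√(1−ζ²)) = 5.5%, ζ = −ln(0.055)/√(π²+ln²(0.055)) = 0.6783.
Characteristic equation s² + 9.2s + 7.9K_p = 0 gives ζ = 9.2/(2√(7.9K_p)).
Setting ζ = 0.6783: √(7.9K_p) = 9.2/(2·0.6783) = 6.781, so K_p = 45.99/7.9 = 5.82.

K_p = 5.82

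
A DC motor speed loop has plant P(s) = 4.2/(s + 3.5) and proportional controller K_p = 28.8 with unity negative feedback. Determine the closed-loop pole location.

s = -124.5

Closed-loop transfer function: T(s) = K_p·P(s)/(1 + K_p·P(s)) = 121/(s + 3.5 + 121) = 121/(s + 124.5).
The closed-loop pole is at s = −124.5.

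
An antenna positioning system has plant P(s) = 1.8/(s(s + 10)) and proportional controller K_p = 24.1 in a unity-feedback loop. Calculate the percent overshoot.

2.56%

The closed-loop denominator s² + 10s + 43.38 gives ω_n = √43.38 = 6.586 and ζ = 10/(2ω_n) = 0.7591.
%OS = 100·exp(−πζ/√(1−ζ²)) = 100·exp(−π·0.7591/√0.4237) = 2.56%.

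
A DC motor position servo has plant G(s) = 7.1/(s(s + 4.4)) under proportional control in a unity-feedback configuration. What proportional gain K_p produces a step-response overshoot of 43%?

From %OS = 100·exp(−πζ/√(1−ζ²)) = 43%, ζ = −ln(0.43)/√(π²+ln²(0.43)) = 0.2594.
Characteristic equation s² + 4.4s + 7.1K_p = 0 gives ζ = 4.4/(2√(7.1K_p)).
Setting ζ = 0.2594: √(7.1K_p) = 4.4/(2·0.2594) = 8.48, so K_p = 71.9/7.1 = 10.1.

K_p = 10.1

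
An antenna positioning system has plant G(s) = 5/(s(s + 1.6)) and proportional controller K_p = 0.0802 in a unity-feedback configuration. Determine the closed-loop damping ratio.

ζ = 1.26

The closed-loop denominator is s(s+1.6) + 0.0802·5 = s² + 1.6s + 0.401.
Matching s² + 2ζω_n s + ω_n²: ω_n = √0.401 = 0.6332 rad/s and 2ζω_n = 1.6, so ζ = 1.6/(2·0.6332) = 1.26.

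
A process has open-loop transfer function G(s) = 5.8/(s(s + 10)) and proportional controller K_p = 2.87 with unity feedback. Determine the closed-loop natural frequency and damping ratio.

ω_n = 4.08 rad/s, ζ = 1.23

1 + K_p·G(s) = 0 gives s² + 10s + 16.65 = 0.
So ω_n² = 16.65 ⇒ ω_n = 4.08 rad/s, and ζ = 10/(2ω_n) = 1.23.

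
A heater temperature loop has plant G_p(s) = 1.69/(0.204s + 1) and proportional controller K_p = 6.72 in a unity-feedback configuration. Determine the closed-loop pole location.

s = -60.57

Closed loop: T(s) = K_p·G_p/(1+K_p·G_p) = 11.36/(0.204s + 1 + 11.36), with pole at s = −(1 + 11.36)/0.204 = −60.57.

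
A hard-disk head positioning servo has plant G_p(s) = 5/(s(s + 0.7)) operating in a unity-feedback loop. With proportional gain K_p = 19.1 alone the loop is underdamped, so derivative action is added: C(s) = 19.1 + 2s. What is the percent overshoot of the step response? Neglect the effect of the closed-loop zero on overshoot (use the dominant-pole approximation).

Forward path: (19.1 + 2s)·5/(s(s+0.7)). The closed-loop characteristic equation is s² + (0.7 + 5·2)s + 5·19.1 = 0.
That is s² + 10.7s + 95.5 = 0, so ω_n = 9.772 rad/s and ζ = 10.7/(2·9.772) = 0.5475.
%OS = 100·exp(−πζ/√(1−ζ²)) = 12.8%.

12.8%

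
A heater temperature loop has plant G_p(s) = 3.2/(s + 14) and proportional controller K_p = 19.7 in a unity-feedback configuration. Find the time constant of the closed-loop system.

Closed-loop transfer function: T(s) = K_p·G_p(s)/(1 + K_p·G_p(s)) = 63.04/(s + 14 + 63.04) = 63.04/(s + 77.04).
Time constant τ = 1/77.04 = 0.013 s.

τ = 0.013 s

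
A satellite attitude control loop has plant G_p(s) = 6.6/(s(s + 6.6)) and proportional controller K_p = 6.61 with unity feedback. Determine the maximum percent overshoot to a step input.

The closed-loop denominator s² + 6.6s + 43.63 gives ω_n = √43.63 = 6.605 and ζ = 6.6/(2ω_n) = 0.4996.
%OS = 100·exp(−πζ/√(1−ζ²)) = 100·exp(−π·0.4996/√0.7504) = 16.3%.

16.3%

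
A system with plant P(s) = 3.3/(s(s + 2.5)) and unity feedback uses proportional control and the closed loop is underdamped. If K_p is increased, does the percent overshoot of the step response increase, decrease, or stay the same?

ζ = 2.5/(2√(3.3K_p)) decreases as K_p grows; lower damping means more overshoot.

increase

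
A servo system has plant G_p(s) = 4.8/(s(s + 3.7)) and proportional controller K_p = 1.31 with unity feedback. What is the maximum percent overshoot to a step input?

Closed-loop characteristic equation: s² + 3.7s + 6.288 = 0, so ω_n = 2.508 rad/s and ζ = 3.7/(2·2.508) = 0.7378.
%OS = 100·exp(−πζ/√(1−ζ²)) = 100·exp(−π·0.7378/√0.4557) = 3.23%.

3.23%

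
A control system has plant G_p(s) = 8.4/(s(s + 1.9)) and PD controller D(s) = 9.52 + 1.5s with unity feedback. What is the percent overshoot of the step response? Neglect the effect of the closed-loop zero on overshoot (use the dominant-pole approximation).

1.29%

Forward path: (9.52 + 1.5s)·8.4/(s(s+1.9)). The closed-loop characteristic equation is s² + (1.9 + 8.4·1.5)s + 8.4·9.52 = 0.
That is s² + 14.5s + 79.97 = 0, so ω_n = 8.942 rad/s and ζ = 14.5/(2·8.942) = 0.8107.
%OS = 100·exp(−πζ/√(1−ζ²)) = 1.29%.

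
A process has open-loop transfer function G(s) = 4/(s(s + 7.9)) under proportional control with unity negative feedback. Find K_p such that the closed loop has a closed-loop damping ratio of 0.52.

Closed-loop characteristic equation: s² + 7.9s + K_p·4 = 0.
So ω_n = √(4K_p) and 2ζω_n = 7.9, giving ζ = 7.9/(2√(4K_p)).
Setting ζ = 0.52: √(4K_p) = 7.9/(2·0.52) = 7.596, so K_p = 57.7/4 = 14.4.

K_p = 14.4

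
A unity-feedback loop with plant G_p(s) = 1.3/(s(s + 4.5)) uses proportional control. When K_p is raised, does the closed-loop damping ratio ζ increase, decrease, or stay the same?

decrease

ζ = 4.5/(2√(1.3K_p)); increasing K_p raises the denominator, so ζ falls.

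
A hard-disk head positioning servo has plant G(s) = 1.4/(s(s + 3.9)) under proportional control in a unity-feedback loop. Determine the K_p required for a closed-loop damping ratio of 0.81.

K_p = 4.14

Closed-loop characteristic equation: s² + 3.9s + K_p·1.4 = 0.
So ω_n = √(1.4K_p) and 2ζω_n = 3.9, giving ζ = 3.9/(2√(1.4K_p)).
Setting ζ = 0.81: √(1.4K_p) = 3.9/(2·0.81) = 2.407, so K_p = 5.796/1.4 = 4.14.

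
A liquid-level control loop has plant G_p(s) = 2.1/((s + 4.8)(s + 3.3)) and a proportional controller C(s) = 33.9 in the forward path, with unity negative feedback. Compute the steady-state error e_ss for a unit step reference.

0.182

The loop is type 0. Static position error constant K_pos = C(0)·G_p(0) = 33.9·0.1326 = 4.494.
Steady-state error to a unit step: e_ss = 1/(1+K_pos) = 1/5.494 = 0.182.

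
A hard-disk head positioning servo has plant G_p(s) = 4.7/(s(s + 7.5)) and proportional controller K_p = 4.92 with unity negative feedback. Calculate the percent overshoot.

2%

From 1 + K_pG_p(s) = 0: s² + 7.5s + 23.12 = 0 ⇒ ω_n = 4.809, ζ = 0.7798.
%OS = 100·exp(−πζ/√(1−ζ²)) = 100·exp(−π·0.7798/√0.3919) = 2%.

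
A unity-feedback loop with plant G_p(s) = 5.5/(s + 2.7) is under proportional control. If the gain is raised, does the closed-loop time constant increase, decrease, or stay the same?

decrease

The closed-loop bandwidth 2.7+K_p·5.5 grows with K_p, so τ shrinks.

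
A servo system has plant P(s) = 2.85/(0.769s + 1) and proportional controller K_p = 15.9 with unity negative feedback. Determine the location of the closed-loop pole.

Closed loop: T(s) = K_p·P/(1+K_p·P) = 45.32/(0.769s + 1 + 45.32), with pole at s = −(1 + 45.32)/0.769 = −60.23.

s = -60.23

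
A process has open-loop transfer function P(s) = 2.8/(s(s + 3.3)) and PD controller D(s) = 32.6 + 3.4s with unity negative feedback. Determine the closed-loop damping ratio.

Forward path: (32.6 + 3.4s)·2.8/(s(s+3.3)). The closed-loop characteristic equation is s² + (3.3 + 2.8·3.4)s + 2.8·32.6 = 0.
That is s² + 12.82s + 91.28 = 0, so ω_n = 9.554 rad/s and ζ = 12.82/(2·9.554) = 0.6709.

ζ = 0.671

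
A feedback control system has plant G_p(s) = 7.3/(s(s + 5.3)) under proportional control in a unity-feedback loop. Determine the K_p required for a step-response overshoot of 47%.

K_p = 17.6

From %OS = 100·exp(−πζ/√(1−ζ²)) = 47%, ζ = −ln(0.47)/√(π²+ln²(0.47)) = 0.2337.
Characteristic equation s² + 5.3s + 7.3K_p = 0 gives ζ = 5.3/(2√(7.3K_p)).
Setting ζ = 0.2337: √(7.3K_p) = 5.3/(2·0.2337) = 11.34, so K_p = 128.6/7.3 = 17.6.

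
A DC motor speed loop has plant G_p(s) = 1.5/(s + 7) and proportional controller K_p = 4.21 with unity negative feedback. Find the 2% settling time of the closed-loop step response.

T_s ≈ 0.3 s

Closed-loop transfer function: T(s) = K_p·G_p(s)/(1 + K_p·G_p(s)) = 6.315/(s + 7 + 6.315) = 6.315/(s + 13.31).
Time constant τ = 1/13.31 = 0.0751 s, so the 2% settling time is about 4τ = 0.3 s.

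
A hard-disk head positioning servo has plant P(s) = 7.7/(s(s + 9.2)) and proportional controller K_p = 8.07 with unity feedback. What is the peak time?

T_p = 0.491 s

The closed-loop denominator s² + 9.2s + 62.14 gives ω_n = √62.14 = 7.883 and ζ = 9.2/(2ω_n) = 0.5835.
Damped frequency ω_d = ω_n√(1−ζ²) = 6.401 rad/s, so peak time T_p = π/ω_d = 0.491 s.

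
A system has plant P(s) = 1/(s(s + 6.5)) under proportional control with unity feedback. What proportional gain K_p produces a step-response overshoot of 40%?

K_p = 135

From %OS = 100·exp(−πζ/√(1−ζ²)) = 40%, ζ = −ln(0.4)/√(π²+ln²(0.4)) = 0.28.
Characteristic equation s² + 6.5s + 1K_p = 0 gives ζ = 6.5/(2√(1K_p)).
Setting ζ = 0.28: √(1K_p) = 6.5/(2·0.28) = 11.61, so K_p = 134.7/1 = 135.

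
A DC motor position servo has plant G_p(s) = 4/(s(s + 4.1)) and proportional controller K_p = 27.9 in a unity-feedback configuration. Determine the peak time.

T_p = 0.303 s

Closed-loop characteristic equation: s² + 4.1s + 111.6 = 0, so ω_n = 10.56 rad/s and ζ = 4.1/(2·10.56) = 0.1941.
Damped frequency ω_d = ω_n√(1−ζ²) = 10.36 rad/s, so peak time T_p = π/ω_d = 0.303 s.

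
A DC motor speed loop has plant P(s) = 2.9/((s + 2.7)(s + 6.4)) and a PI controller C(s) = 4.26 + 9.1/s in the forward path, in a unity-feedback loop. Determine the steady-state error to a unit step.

The open loop C(s)P(s) has a pole at the origin (type 1), so the static position error constant is infinite and e_ss = 1/(1+∞) = 0.

0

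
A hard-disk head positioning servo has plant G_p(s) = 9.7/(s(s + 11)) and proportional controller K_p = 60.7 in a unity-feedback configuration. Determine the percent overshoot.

The closed-loop denominator s² + 11s + 588.8 gives ω_n = √588.8 = 24.26 and ζ = 11/(2ω_n) = 0.2267.
%OS = 100·exp(−πζ/√(1−ζ²)) = 100·exp(−π·0.2267/√0.9486) = 48.1%.

48.1%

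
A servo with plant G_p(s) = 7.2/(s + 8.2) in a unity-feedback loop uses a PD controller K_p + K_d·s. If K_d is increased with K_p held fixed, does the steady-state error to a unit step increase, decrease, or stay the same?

unchanged

K_d affects only the transient (the s-coefficient); the DC loop gain, and hence e_ss, depends only on K_p.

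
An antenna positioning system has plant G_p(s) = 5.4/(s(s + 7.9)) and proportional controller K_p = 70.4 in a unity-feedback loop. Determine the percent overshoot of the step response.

Closed-loop characteristic equation: s² + 7.9s + 380.2 = 0, so ω_n = 19.5 rad/s and ζ = 7.9/(2·19.5) = 0.2026.
%OS = 100·exp(−πζ/√(1−ζ²)) = 100·exp(−π·0.2026/√0.959) = 52.2%.

52.2%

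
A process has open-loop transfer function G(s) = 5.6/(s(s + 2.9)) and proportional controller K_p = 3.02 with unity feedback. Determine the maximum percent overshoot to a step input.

The closed-loop denominator s² + 2.9s + 16.91 gives ω_n = √16.91 = 4.112 and ζ = 2.9/(2ω_n) = 0.3526.
%OS = 100·exp(−πζ/√(1−ζ²)) = 100·exp(−π·0.3526/√0.8757) = 30.6%.

30.6%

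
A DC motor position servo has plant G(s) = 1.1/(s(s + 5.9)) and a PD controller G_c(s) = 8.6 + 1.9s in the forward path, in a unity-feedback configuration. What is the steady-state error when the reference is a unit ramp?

0.624

The loop has one pole at the origin (type 1). Velocity error constant K_v = lim_{s→0} s·G_c(s)G(s) = 8.6·1.1/5.9 = 1.603.
Steady-state error to a unit ramp: e_ss = 1/K_v = 0.624.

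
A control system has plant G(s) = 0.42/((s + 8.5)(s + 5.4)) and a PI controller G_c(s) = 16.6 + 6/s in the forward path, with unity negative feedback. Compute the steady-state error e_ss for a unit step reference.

The open loop G_c(s)G(s) has a pole at the origin (type 1), so the static position error constant is infinite and e_ss = 1/(1+∞) = 0.

0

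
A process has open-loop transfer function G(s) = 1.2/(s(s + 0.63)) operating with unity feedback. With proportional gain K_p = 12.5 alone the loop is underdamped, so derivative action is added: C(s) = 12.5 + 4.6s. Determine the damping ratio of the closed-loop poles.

Forward path: (12.5 + 4.6s)·1.2/(s(s+0.63)). The closed-loop characteristic equation is s² + (0.63 + 1.2·4.6)s + 1.2·12.5 = 0.
That is s² + 6.15s + 15 = 0, so ω_n = 3.873 rad/s and ζ = 6.15/(2·3.873) = 0.794.

ζ = 0.794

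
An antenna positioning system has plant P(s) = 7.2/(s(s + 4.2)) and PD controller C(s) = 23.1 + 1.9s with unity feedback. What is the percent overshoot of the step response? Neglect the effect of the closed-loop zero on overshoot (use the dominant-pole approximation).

4.87%

Forward path: (23.1 + 1.9s)·7.2/(s(s+4.2)). The closed-loop characteristic equation is s² + (4.2 + 7.2·1.9)s + 7.2·23.1 = 0.
That is s² + 17.88s + 166.3 = 0, so ω_n = 12.9 rad/s and ζ = 17.88/(2·12.9) = 0.6932.
%OS = 100·exp(−πζ/√(1−ζ²)) = 4.87%.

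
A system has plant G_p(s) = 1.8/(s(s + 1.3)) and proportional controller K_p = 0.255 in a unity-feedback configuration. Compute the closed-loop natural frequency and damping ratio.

With unity feedback the closed-loop characteristic equation is s² + 1.3s + 0.255·1.8 = s² + 1.3s + 0.459 = 0.
Matching s² + 2ζω_n s + ω_n²: ω_n = √0.459 = 0.6775 rad/s and 2ζω_n = 1.3, so ζ = 1.3/(2·0.6775) = 0.959.

ω_n = 0.677 rad/s, ζ = 0.959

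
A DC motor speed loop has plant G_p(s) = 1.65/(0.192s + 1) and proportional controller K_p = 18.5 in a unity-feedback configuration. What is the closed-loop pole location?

s = -164.2

Closed loop: T(s) = K_p·G_p/(1+K_p·G_p) = 30.52/(0.192s + 1 + 30.52), with pole at s = −(1 + 30.52)/0.192 = −164.2.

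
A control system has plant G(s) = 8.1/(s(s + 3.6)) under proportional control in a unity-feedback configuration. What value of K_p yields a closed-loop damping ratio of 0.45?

K_p = 1.98

Closed-loop characteristic equation: s² + 3.6s + K_p·8.1 = 0.
So ω_n = √(8.1K_p) and 2ζω_n = 3.6, giving ζ = 3.6/(2√(8.1K_p)).
Setting ζ = 0.45: √(8.1K_p) = 3.6/(2·0.45) = 4, so K_p = 16/8.1 = 1.98.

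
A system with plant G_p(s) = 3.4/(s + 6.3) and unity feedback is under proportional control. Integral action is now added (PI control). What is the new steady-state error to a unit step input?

0

The integrator makes K_pos = lim_{s→0} C(s)G(s) infinite, so e_ss = 1/(1+K_pos) = 0.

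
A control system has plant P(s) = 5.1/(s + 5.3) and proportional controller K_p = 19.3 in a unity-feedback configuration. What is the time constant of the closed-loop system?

τ = 0.00964 s

Closed-loop transfer function: T(s) = K_p·P(s)/(1 + K_p·P(s)) = 98.43/(s + 5.3 + 98.43) = 98.43/(s + 103.7).
Time constant τ = 1/103.7 = 0.00964 s.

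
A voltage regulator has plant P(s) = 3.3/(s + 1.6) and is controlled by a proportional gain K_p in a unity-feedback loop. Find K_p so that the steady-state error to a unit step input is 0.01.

K_p = 48

For a type-0 loop with proportional control, e_ss = 1/(1 + K_p·P(0)).
P(0) = 2.062. Require 1/(1 + K_p·2.062) = 0.01, so 1 + 2.062·K_p = 100.
K_p = (100 − 1)/2.062 = 48.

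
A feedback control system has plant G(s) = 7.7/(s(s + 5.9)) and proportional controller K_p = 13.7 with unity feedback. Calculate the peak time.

From 1 + K_pG(s) = 0: s² + 5.9s + 105.5 = 0 ⇒ ω_n = 10.27, ζ = 0.2872.
Damped frequency ω_d = ω_n√(1−ζ²) = 9.838 rad/s, so peak time T_p = π/ω_d = 0.319 s.

T_p = 0.319 s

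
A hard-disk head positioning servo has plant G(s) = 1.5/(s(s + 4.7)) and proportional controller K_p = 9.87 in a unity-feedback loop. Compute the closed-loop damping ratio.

With unity feedback the closed-loop characteristic equation is s² + 4.7s + 9.87·1.5 = s² + 4.7s + 14.8 = 0.
So ω_n² = 14.8 ⇒ ω_n = 3.848 rad/s, and ζ = 4.7/(2ω_n) = 0.611.

ζ = 0.611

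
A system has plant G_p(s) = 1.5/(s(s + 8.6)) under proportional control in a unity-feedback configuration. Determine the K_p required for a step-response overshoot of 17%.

From %OS = 100·exp(−πζ/√(1−ζ²)) = 17%, ζ = −ln(0.17)/√(π²+ln²(0.17)) = 0.4913.
Characteristic equation s² + 8.6s + 1.5K_p = 0 gives ζ = 8.6/(2√(1.5K_p)).
Setting ζ = 0.4913: √(1.5K_p) = 8.6/(2·0.4913) = 8.753, so K_p = 76.61/1.5 = 51.1.

K_p = 51.1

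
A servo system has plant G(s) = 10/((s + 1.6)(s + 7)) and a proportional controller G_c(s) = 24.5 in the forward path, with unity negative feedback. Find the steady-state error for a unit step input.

The loop is type 0. Static position error constant K_pos = G_c(0)·G(0) = 24.5·0.8929 = 21.88.
Steady-state error to a unit step: e_ss = 1/(1+K_pos) = 1/22.88 = 0.0437.

0.0437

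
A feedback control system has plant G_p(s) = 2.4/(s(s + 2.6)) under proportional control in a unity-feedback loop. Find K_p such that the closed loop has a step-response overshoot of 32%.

K_p = 6.06

From %OS = 100·exp(−πζ/√(1−ζ²)) = 32%, ζ = −ln(0.32)/√(π²+ln²(0.32)) = 0.341.
Characteristic equation s² + 2.6s + 2.4K_p = 0 gives ζ = 2.6/(2√(2.4K_p)).
Setting ζ = 0.341: √(2.4K_p) = 2.6/(2·0.341) = 3.813, so K_p = 14.54/2.4 = 6.06.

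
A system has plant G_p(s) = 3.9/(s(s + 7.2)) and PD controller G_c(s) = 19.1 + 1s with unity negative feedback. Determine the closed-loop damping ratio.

ζ = 0.643

Forward path: (19.1 + 1s)·3.9/(s(s+7.2)). The closed-loop characteristic equation is s² + (7.2 + 3.9·1)s + 3.9·19.1 = 0.
That is s² + 11.1s + 74.49 = 0, so ω_n = 8.631 rad/s and ζ = 11.1/(2·8.631) = 0.643.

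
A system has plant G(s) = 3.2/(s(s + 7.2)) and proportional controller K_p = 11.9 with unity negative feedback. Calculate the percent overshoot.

From 1 + K_pG(s) = 0: s² + 7.2s + 38.08 = 0 ⇒ ω_n = 6.171, ζ = 0.5834.
%OS = 100·exp(−πζ/√(1−ζ²)) = 100·exp(−π·0.5834/√0.6597) = 10.5%.

10.5%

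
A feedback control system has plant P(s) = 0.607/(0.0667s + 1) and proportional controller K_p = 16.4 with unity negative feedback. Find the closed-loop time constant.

τ = 0.00609 s

Closed loop: T(s) = K_p·P/(1+K_p·P) = 9.955/(0.0667s + 1 + 9.955), with pole at s = −(1 + 9.955)/0.0667 = −164.2.
Closed-loop time constant τ = 1/164.2 = 0.00609 s.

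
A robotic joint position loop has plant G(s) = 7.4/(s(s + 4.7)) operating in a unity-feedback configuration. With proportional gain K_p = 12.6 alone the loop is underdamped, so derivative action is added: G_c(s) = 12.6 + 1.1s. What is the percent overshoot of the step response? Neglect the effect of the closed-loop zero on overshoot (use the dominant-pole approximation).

Forward path: (12.6 + 1.1s)·7.4/(s(s+4.7)). The closed-loop characteristic equation is s² + (4.7 + 7.4·1.1)s + 7.4·12.6 = 0.
That is s² + 12.84s + 93.24 = 0, so ω_n = 9.656 rad/s and ζ = 12.84/(2·9.656) = 0.6649.
%OS = 100·exp(−πζ/√(1−ζ²)) = 6.1%.

6.1%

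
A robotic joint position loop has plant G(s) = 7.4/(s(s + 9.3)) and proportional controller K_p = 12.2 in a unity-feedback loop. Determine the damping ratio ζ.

1 + K_p·G(s) = 0 gives s² + 9.3s + 90.28 = 0.
Matching s² + 2ζω_n s + ω_n²: ω_n = √90.28 = 9.502 rad/s and 2ζω_n = 9.3, so ζ = 9.3/(2·9.502) = 0.489.

ζ = 0.489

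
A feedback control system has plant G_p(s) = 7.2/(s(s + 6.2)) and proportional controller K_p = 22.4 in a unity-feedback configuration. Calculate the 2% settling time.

T_s ≈ 1.29 s

The closed-loop denominator s² + 6.2s + 161.3 gives ω_n = √161.3 = 12.7 and ζ = 6.2/(2ω_n) = 0.2441.
2% settling time T_s ≈ 4/(ζω_n) = 4/3.1 = 1.29 s.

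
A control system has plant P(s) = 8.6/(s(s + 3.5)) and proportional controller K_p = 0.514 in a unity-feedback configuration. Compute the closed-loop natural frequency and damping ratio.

ω_n = 2.1 rad/s, ζ = 0.832

The closed-loop denominator is s(s+3.5) + 0.514·8.6 = s² + 3.5s + 4.42.
Matching s² + 2ζω_n s + ω_n²: ω_n = √4.42 = 2.102 rad/s and 2ζω_n = 3.5, so ζ = 3.5/(2·2.102) = 0.832.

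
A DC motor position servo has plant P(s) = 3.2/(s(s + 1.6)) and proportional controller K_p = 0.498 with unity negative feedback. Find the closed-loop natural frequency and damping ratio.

1 + K_p·P(s) = 0 gives s² + 1.6s + 1.594 = 0.
So ω_n² = 1.594 ⇒ ω_n = 1.262 rad/s, and ζ = 1.6/(2ω_n) = 0.634.

ω_n = 1.26 rad/s, ζ = 0.634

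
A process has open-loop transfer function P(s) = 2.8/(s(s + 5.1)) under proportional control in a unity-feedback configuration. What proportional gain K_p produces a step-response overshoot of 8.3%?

K_p = 6.02

From %OS = 100·exp(−πζ/√(1−ζ²)) = 8.3%, ζ = −ln(0.083)/√(π²+ln²(0.083)) = 0.621.
Characteristic equation s² + 5.1s + 2.8K_p = 0 gives ζ = 5.1/(2√(2.8K_p)).
Setting ζ = 0.621: √(2.8K_p) = 5.1/(2·0.621) = 4.106, so K_p = 16.86/2.8 = 6.02.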